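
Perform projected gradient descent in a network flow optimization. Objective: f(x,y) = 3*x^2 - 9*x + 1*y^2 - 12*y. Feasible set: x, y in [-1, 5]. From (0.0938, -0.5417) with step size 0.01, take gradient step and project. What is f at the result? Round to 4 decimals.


Step 1: Compute gradient at (0.0938, -0.5417).
grad_x = 2*3*0.0938 - 9 = -8.4372
grad_y = 2*1*-0.5417 - 12 = -13.0834
Step 2: Gradient step.
x_raw = 0.0938 - 0.01*-8.4372 = 0.1782
y_raw = -0.5417 - 0.01*-13.0834 = -0.4109
Step 3: Project onto [-1, 5].
x_proj = clip(0.1782) = 0.1782
y_proj = clip(-0.4109) = -0.4109
Step 4: Evaluate f.
f(0.1782, -0.4109) = 3.5909


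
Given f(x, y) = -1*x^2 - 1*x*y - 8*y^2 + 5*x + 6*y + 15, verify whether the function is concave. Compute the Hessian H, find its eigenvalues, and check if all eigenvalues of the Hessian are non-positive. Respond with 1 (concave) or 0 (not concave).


The Hessian of f(x,y) = -1*x^2 - 1*x*y - 8*y^2 + 5*x + 6*y + 15 is:
H = [[-2, -1], [-1, -16]]
Trace = -2 - 16 = -18
Determinant = -2*-16 - (-1)^2 = 31
Discriminant = (-18)^2 - 4*31 = 200.0
Eigenvalues: lambda_1 = -16.0711, lambda_2 = -1.9289
The function is concave.

1


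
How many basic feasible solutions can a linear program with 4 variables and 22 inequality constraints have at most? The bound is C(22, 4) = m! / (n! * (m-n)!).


Each vertex corresponds to some choice of n active constraints out of m, so the number of vertices is at most C(m, n) = m! / (n!(m-n)!).
m = 22, n = 4
Numerator: 22 * 21 * 20 * 19
Denominator: 4! = 24
C(22, 4) = 7315


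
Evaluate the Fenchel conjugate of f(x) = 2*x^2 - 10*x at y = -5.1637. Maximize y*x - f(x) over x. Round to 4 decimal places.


f*(y) = sup_x {y*x - a*x^2 - b*x} = sup_x {(y-b)*x - a*x^2}
FOC: (y - b) - 2a*x = 0 => x* = (y - b)/(2a)
x* = (-5.1637 + 10)/(2*2) = 1.2091
f*(-5.1637) = (y-b)^2/(4a) = (-5.1637 + 10)^2/(4*2)
= 23.3898/8 = 2.9237


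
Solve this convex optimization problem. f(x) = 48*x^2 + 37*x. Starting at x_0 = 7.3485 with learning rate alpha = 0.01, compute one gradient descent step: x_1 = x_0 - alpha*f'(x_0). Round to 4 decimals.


We compute the gradient at x_0 and apply the update.
f'(x) = 96*x + 37
f'(7.3485) = 96*7.3485 + 37 = 742.456
x_1 = 7.3485 - 0.01*742.456 = -0.0761


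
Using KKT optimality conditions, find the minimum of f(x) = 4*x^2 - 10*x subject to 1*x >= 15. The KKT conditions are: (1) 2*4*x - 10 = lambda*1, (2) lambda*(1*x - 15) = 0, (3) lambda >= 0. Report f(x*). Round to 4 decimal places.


Step 1: Try lambda = 0 (constraint inactive).
x_unc = 10/(2*4) = 1.25
Check: 1*1.25 = 1.25 < 15 -- violated!
Step 2: Constraint must be active: 1*x = 15
x* = 15/1 = 15.0
lambda = (2*4*15.0 - 10)/1 = 110.0
Step 3: Compute optimal value.
f(x*) = 4*15.0^2 - 10*15.0 = 750.0


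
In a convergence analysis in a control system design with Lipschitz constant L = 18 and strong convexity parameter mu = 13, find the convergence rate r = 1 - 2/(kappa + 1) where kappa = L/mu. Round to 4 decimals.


Step 1: Compute the condition number.
kappa = L/mu = 18/13 = 1.3846
Step 2: Compute the convergence rate.
r = 1 - 2/(kappa + 1) = 1 - 2*mu/(L + mu) = (L - mu)/(L + mu) = 5/31 = 0.1613


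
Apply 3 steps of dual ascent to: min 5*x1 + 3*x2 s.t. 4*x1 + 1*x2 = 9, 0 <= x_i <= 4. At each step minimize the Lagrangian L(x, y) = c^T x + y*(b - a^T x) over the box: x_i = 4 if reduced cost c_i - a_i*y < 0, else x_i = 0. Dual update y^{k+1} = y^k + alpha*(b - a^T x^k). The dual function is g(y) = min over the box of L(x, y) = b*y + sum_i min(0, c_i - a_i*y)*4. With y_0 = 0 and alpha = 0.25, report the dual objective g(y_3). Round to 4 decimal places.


Dual ascent for LP: min 5*x1 + 3*x2, 4*x1 + 1*x2 = 9, 0 <= x_i <= 4
Step 1: y^k = 0.0, reduced costs: (5.0, 3.0)
  x^k = (0.0, 0.0), subgradient = b - a^T x = 9.0
  y^{k+1} = 0.0 + 0.25*9.0 = 2.25
Step 2: y^k = 2.25, reduced costs: (-4.0, 0.75)
  x^k = (4.0, 0.0), subgradient = b - a^T x = -7.0
  y^{k+1} = 2.25 + 0.25*-7.0 = 0.5
Step 3: y^k = 0.5, reduced costs: (3.0, 2.5)
  x^k = (0.0, 0.0), subgradient = b - a^T x = 9.0
  y^{k+1} = 0.5 + 0.25*9.0 = 2.75
Dual objective at y_3 = 2.75: reduced costs (-6.0, 0.25), box minimizer x = (4.0, 0.0)
g(y_3) = b*y + (c1 - a1*y)*x1 + (c2 - a2*y)*x2 = 9*2.75 + (-6.0)*4.0 + 0.25*0.0 = 24.75 - 24.0 + 0.0 = 0.75


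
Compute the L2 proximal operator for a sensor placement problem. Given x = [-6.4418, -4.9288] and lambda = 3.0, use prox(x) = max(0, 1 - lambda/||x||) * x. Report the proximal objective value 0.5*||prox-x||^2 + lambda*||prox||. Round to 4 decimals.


Step 1: Compute ||x||.
||x|| = 8.1111
Step 2: Compute scaling factor.
scale = max(0, 1 - 3.0/8.1111) = 0.6301
Step 3: prox(x) = [-4.0592, -3.1058]
||prox(x)|| = 5.1111
Step 4: Proximal objective.
0.5*||prox-x||^2 = 4.5
lambda*||prox|| = 15.3333
Total = 19.8333


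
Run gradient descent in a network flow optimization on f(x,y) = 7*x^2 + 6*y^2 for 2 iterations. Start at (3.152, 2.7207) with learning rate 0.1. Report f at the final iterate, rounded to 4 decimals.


Gradient descent on f(x,y) = 7*x^2 + 6*y^2.
Starting point: (3.152, 2.7207), alpha = 0.1
Step 1: grad_x = 2*7*3.152 = 44.128, grad_y = 2*6*2.7207 = 32.6484
  x_1 = 3.152 - 0.1*44.128 = -1.2608
  y_1 = 2.7207 - 0.1*32.6484 = -0.5441
Step 2: grad_x = 2*7*-1.2608 = -17.6512, grad_y = 2*6*-0.5441 = -6.5297
  x_2 = -1.2608 - 0.1*-17.6512 = 0.5043
  y_2 = -0.5441 - 0.1*-6.5297 = 0.1088
f(0.5043, 0.1088) = 7*0.5043^2 + 6*0.1088^2 = 1.8514


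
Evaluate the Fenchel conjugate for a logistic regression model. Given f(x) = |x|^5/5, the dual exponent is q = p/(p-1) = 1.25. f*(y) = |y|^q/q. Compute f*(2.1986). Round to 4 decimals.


The conjugate exponent q satisfies 1/p + 1/q = 1.
p = 5, so q = 5/(5 - 1) = 1.25
|y|^q = 2.1986^1.25 = 2.6772
f*(2.1986) = 2.6772 / 1.25 = 2.1418


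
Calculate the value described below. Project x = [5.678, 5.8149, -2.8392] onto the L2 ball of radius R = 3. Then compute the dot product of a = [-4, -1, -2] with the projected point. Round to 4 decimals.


Step 1: Compute ||x|| (intermediates to 6 decimals).
||x|| = sqrt(5.678^2 + 5.8149^2 + (-2.8392)^2) = 8.608937
Step 2: Project.
Since ||x|| > R, scale = R/||x|| = 3/8.608937 = 0.348475, proj(x) = scale * x
proj(x) = [1.978641, 2.026347, -0.98939]
Step 3: Dot product.
a^T * proj(x) = -4*1.978641 - 1*2.026347 - 2*(-0.98939) = -7.9621


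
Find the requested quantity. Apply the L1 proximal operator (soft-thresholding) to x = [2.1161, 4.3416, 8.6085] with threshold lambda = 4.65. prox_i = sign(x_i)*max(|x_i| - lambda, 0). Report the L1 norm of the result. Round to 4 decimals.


Soft-thresholding with lambda = 4.65:
prox(2.1161) = sign(2.1161)*max(|2.1161| - 4.65, 0) = 0.0
prox(4.3416) = sign(4.3416)*max(|4.3416| - 4.65, 0) = 0.0
prox(8.6085) = sign(8.6085)*max(|8.6085| - 4.65, 0) = 3.9585
prox(x) = [0.0, 0.0, 3.9585]
||prox(x)||_1 = 0.0 + 0.0 + 3.9585 = 3.9585


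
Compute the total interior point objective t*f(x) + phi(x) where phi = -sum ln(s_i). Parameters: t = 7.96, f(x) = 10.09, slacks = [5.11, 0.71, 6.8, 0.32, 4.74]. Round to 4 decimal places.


Step 1: Compute log-barrier.
ln values: [1.6312, -0.3425, 1.9169, -1.1394, 1.556]
phi = -(1.6312 - 0.3425 + 1.9169 - 1.1394 + 1.556) = -3.6222
Step 2: Compute augmented objective.
t*f(x) = 7.96*10.09 = 80.3164
Total = 80.3164 - 3.6222 = 76.6942


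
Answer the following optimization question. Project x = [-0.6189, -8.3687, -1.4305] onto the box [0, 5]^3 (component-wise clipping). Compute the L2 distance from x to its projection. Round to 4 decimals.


Project each component onto [0, 5].
clip(-0.6189) = 0.0, clip(-8.3687) = 0.0, clip(-1.4305) = 0.0
Projection = [0.0, 0.0, 0.0]
Squared diffs: [0.383, 70.0351, 2.0463]
Distance = sqrt(72.4644) = 8.5126


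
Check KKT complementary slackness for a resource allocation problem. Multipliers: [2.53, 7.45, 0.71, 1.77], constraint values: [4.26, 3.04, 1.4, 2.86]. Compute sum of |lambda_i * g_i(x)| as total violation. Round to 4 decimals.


KKT complementary slackness check:
lambda_1 * g_1 = 2.53 * 4.26 = 10.7778
lambda_2 * g_2 = 7.45 * 3.04 = 22.648
lambda_3 * g_3 = 0.71 * 1.4 = 0.994
lambda_4 * g_4 = 1.77 * 2.86 = 5.0622
Total violation = 10.7778 + 22.648 + 0.994 + 5.0622 = 39.482


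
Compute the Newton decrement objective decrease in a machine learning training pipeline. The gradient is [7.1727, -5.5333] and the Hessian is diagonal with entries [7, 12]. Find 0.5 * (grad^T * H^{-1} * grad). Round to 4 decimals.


Step 1: H is diagonal, so H^(-1) * g = [1.0247, -0.4611].
Step 2: g^T H^(-1) g = sum_i g_i^2 / H_ii
  = (7.1727)^2/7 + (-5.5333)^2/12
  = 7.3497 + 2.5515 = 9.9011
Step 3: Objective decrease = 0.5 * g^T H^(-1) g = 4.9506


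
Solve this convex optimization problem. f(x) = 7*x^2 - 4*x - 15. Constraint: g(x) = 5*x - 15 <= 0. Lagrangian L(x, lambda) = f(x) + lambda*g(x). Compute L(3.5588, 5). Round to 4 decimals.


Step 1: Evaluate f(x).
f(3.5588) = 7*3.5588^2 - 4*3.5588 - 15 = 59.4202
Step 2: Evaluate g(x).
g(3.5588) = 5*3.5588 - 15 = 2.794
Step 3: Compute Lagrangian.
L = 59.4202 + 5*2.794 = 73.3902


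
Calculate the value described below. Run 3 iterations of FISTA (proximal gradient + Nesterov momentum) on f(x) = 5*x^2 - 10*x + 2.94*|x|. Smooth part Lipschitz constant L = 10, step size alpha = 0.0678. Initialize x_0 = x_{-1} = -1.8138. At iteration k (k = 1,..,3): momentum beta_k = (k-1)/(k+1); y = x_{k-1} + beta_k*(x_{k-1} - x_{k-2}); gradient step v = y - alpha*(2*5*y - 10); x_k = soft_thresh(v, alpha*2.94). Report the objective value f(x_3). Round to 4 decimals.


FISTA on f(x) = 5*x^2 - 10*x + 2.94*|x|
L = 10, alpha = 0.0678
Iteration 1: beta = 0.0, y = -1.8138 + 0.0*(-1.8138 + 1.8138) = -1.8138
  grad(y) = -28.138, v = y - alpha*grad = 0.094
  prox(v) = soft_thresh(0.094, 0.1993) = 0.0
Iteration 2: beta = 0.3333, y = 0.0 + 0.3333*(0.0 + 1.8138) = 0.6046
  grad(y) = -3.954, v = y - alpha*grad = 0.8727
  prox(v) = soft_thresh(0.8727, 0.1993) = 0.6733
Iteration 3: beta = 0.5, y = 0.6733 + 0.5*(0.6733 - 0.0) = 1.01
  grad(y) = 0.1002, v = y - alpha*grad = 1.0032
  prox(v) = soft_thresh(1.0032, 0.1993) = 0.8039
f(x_3) = 5*0.8039^2 - 10*0.8039 + 2.94*|0.8039| = -2.4443


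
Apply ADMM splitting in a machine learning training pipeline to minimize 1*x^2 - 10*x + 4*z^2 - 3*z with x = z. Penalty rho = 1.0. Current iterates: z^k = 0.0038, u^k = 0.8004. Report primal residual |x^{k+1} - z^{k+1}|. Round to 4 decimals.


ADMM iteration with rho = 1.0, z^k = 0.0038, u^k = 0.8004
Step 1: x-update.
Minimize 1*x^2 - 10*x + (1.0/2)*(x - 0.0038 + 0.8004)^2
FOC: (2*1 + 1.0)*x = 10 + 1.0*(0.0038 - 0.8004)
x^{k+1} = 3.0678
Step 2: z-update.
Minimize 4*z^2 - 3*z + (1.0/2)*(3.0678 - z + 0.8004)^2
FOC: (2*4 + 1.0)*z = 3 + 1.0*(3.0678 + 0.8004)
z^{k+1} = 0.7631
Step 3: u-update.
u^{k+1} = 0.8004 + 3.0678 - 0.7631 = 3.1051
Step 4: Primal residual = |3.0678 - 0.7631| = 2.3047


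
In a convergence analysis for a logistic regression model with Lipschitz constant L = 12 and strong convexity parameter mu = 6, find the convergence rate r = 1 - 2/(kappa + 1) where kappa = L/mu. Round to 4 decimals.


Step 1: Compute the condition number.
kappa = L/mu = 12/6 = 2.0
Step 2: Compute the convergence rate.
r = 1 - 2/(kappa + 1) = 1 - 2*mu/(L + mu) = (L - mu)/(L + mu) = 6/18 = 0.3333


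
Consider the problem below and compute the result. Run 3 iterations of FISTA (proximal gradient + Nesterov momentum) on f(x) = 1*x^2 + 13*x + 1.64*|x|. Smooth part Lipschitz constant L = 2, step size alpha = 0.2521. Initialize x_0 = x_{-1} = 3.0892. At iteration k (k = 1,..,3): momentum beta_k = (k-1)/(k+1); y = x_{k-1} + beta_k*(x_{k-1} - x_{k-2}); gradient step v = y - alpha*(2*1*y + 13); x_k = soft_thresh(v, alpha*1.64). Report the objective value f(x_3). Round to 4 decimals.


FISTA on f(x) = 1*x^2 + 13*x + 1.64*|x|
L = 2, alpha = 0.2521
Iteration 1: beta = 0.0, y = 3.0892 + 0.0*(3.0892 - 3.0892) = 3.0892
  grad(y) = 19.1784, v = y - alpha*grad = -1.7457
  prox(v) = soft_thresh(-1.7457, 0.4134) = -1.3322
Iteration 2: beta = 0.3333, y = -1.3322 + 0.3333*(-1.3322 - 3.0892) = -2.806
  grad(y) = 7.3879, v = y - alpha*grad = -4.6685
  prox(v) = soft_thresh(-4.6685, 0.4134) = -4.2551
Iteration 3: beta = 0.5, y = -4.2551 + 0.5*(-4.2551 + 1.3322) = -5.7165
  grad(y) = 1.567, v = y - alpha*grad = -6.1116
  prox(v) = soft_thresh(-6.1116, 0.4134) = -5.6981
f(x_3) = 1*(-5.6981)^2 + 13*(-5.6981) + 1.64*|-5.6981| = -32.2621


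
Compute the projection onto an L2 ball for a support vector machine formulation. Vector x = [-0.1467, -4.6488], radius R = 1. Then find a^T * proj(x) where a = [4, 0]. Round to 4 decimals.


Step 1: Compute ||x|| (intermediates to 6 decimals).
||x|| = sqrt((-0.1467)^2 + (-4.6488)^2) = 4.651114
Step 2: Project.
Since ||x|| > R, scale = R/||x|| = 1/4.651114 = 0.215002, proj(x) = scale * x
proj(x) = [-0.031541, -0.999501]
Step 3: Dot product.
a^T * proj(x) = 4*(-0.031541) + 0*(-0.999501) = -0.1262


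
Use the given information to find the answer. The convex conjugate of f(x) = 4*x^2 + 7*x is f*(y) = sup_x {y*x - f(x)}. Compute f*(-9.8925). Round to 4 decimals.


f*(y) = sup_x {y*x - a*x^2 - b*x} = sup_x {(y-b)*x - a*x^2}
FOC: (y - b) - 2a*x = 0 => x* = (y - b)/(2a)
x* = (-9.8925 - 7)/(2*4) = -2.1116
f*(-9.8925) = (y-b)^2/(4a) = (-9.8925 - 7)^2/(4*4)
= 285.3566/16 = 17.8348


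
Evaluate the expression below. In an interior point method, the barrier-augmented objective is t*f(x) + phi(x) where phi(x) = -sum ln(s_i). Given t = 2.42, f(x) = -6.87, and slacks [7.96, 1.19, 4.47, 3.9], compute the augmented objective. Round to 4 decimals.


Step 1: Compute log-barrier.
ln values: [2.0744, 0.174, 1.4974, 1.361]
phi = -(2.0744 + 0.174 + 1.4974 + 1.361) = -5.1067
Step 2: Compute augmented objective.
t*f(x) = 2.42*-6.87 = -16.6254
Total = -16.6254 - 5.1067 = -21.7321


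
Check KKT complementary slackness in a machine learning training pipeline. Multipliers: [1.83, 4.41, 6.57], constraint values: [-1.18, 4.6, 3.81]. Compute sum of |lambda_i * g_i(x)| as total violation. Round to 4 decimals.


KKT complementary slackness check:
lambda_1 * g_1 = 1.83 * -1.18 = -2.1594
lambda_2 * g_2 = 4.41 * 4.6 = 20.286
lambda_3 * g_3 = 6.57 * 3.81 = 25.0317
Total violation = 2.1594 + 20.286 + 25.0317 = 47.4771


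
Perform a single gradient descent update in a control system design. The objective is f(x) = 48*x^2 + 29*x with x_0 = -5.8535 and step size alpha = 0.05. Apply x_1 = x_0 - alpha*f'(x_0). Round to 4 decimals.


We compute the gradient at x_0 and apply the update.
f'(x) = 96*x + 29
f'(-5.8535) = 96*-5.8535 + 29 = -532.936
x_1 = -5.8535 - 0.05*-532.936 = 20.7933


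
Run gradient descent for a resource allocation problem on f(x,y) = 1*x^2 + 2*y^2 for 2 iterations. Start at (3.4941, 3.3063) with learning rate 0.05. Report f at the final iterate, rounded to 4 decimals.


Gradient descent on f(x,y) = 1*x^2 + 2*y^2.
Starting point: (3.4941, 3.3063), alpha = 0.05
Step 1: grad_x = 2*1*3.4941 = 6.9882, grad_y = 2*2*3.3063 = 13.2252
  x_1 = 3.4941 - 0.05*6.9882 = 3.1447
  y_1 = 3.3063 - 0.05*13.2252 = 2.645
Step 2: grad_x = 2*1*3.1447 = 6.2894, grad_y = 2*2*2.645 = 10.5802
  x_2 = 3.1447 - 0.05*6.2894 = 2.8302
  y_2 = 2.645 - 0.05*10.5802 = 2.116
f(2.8302, 2.116) = 1*2.8302^2 + 2*2.116^2 = 16.9653


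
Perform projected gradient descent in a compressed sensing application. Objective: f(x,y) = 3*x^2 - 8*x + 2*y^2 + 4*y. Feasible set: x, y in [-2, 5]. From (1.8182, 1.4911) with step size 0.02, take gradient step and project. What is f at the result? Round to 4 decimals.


Step 1: Compute gradient at (1.8182, 1.4911).
grad_x = 2*3*1.8182 - 8 = 2.9092
grad_y = 2*2*1.4911 + 4 = 9.9644
Step 2: Gradient step.
x_raw = 1.8182 - 0.02*2.9092 = 1.76
y_raw = 1.4911 - 0.02*9.9644 = 1.2918
Step 3: Project onto [-2, 5].
x_proj = clip(1.76) = 1.76
y_proj = clip(1.2918) = 1.2918
Step 4: Evaluate f.
f(1.76, 1.2918) = 3.7176


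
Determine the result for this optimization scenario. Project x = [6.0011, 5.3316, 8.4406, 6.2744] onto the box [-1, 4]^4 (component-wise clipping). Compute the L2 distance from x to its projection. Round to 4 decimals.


Project each component onto [-1, 4].
clip(6.0011) = 4.0, clip(5.3316) = 4.0, clip(8.4406) = 4.0, clip(6.2744) = 4.0
Projection = [4.0, 4.0, 4.0, 4.0]
Squared diffs: [4.0044, 1.7732, 19.7189, 5.1729]
Distance = sqrt(30.6694) = 5.538


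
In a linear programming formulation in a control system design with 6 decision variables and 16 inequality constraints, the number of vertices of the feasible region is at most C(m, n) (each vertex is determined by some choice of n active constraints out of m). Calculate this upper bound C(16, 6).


Each vertex corresponds to some choice of n active constraints out of m, so the number of vertices is at most C(m, n) = m! / (n!(m-n)!).
m = 16, n = 6
Numerator: 16 * 15 * 14 * 13 * 12 * 11
Denominator: 6! = 720
C(16, 6) = 8008


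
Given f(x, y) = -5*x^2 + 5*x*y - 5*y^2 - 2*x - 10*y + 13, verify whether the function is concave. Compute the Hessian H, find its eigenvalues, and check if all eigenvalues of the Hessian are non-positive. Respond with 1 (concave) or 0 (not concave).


The Hessian of f(x,y) = -5*x^2 + 5*x*y - 5*y^2 - 2*x - 10*y + 13 is:
H = [[-10, 5], [5, -10]]
Trace = -10 - 10 = -20
Determinant = -10*-10 - (5)^2 = 75
Discriminant = (-20)^2 - 4*75 = 100.0
Eigenvalues: lambda_1 = -15.0, lambda_2 = -5.0
The function is concave.

1


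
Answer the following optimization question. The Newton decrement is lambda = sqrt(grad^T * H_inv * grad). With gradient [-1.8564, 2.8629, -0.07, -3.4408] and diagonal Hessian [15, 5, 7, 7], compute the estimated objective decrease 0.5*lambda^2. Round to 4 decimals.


Step 1: H is diagonal, so H^(-1) * g = [-0.1238, 0.5726, -0.01, -0.4915].
Step 2: g^T H^(-1) g = sum_i g_i^2 / H_ii
  = (-1.8564)^2/15 + (2.8629)^2/5 + (-0.07)^2/7 + (-3.4408)^2/7
  = 0.2297 + 1.6392 + 0.0007 + 1.6913 = 3.561
Step 3: Objective decrease = 0.5 * g^T H^(-1) g = 1.7805


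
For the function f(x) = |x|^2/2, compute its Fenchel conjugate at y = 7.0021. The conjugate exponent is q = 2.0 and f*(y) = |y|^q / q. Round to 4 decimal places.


The conjugate exponent q satisfies 1/p + 1/q = 1.
p = 2, so q = 2/(2 - 1) = 2.0
|y|^q = 7.0021^2.0 = 49.0294
f*(7.0021) = 49.0294 / 2.0 = 24.5147


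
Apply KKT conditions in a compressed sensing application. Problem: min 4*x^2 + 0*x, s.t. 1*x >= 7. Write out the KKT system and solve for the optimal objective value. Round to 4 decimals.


Step 1: Try lambda = 0 (constraint inactive).
x_unc = 0/(2*4) = 0.0
Check: 1*0.0 = 0.0 < 7 -- violated!
Step 2: Constraint must be active: 1*x = 7
x* = 7/1 = 7.0
lambda = (2*4*7.0 + 0)/1 = 56.0
Step 3: Compute optimal value.
f(x*) = 4*7.0^2 + 0*7.0 = 196.0


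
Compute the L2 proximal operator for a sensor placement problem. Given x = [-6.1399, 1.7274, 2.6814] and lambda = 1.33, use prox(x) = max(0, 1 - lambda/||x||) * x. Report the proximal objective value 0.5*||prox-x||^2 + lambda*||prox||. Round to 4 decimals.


Step 1: Compute ||x||.
||x|| = 6.919
Step 2: Compute scaling factor.
scale = max(0, 1 - 1.33/6.919) = 0.8078
Step 3: prox(x) = [-4.9597, 1.3954, 2.166]
||prox(x)|| = 5.589
Step 4: Proximal objective.
0.5*||prox-x||^2 = 0.8845
lambda*||prox|| = 7.4334
Total = 8.3178


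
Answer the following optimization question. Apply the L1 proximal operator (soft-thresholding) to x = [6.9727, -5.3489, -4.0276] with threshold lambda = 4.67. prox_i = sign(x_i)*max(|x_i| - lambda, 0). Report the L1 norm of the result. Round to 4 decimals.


Soft-thresholding with lambda = 4.67:
prox(6.9727) = sign(6.9727)*max(|6.9727| - 4.67, 0) = 2.3027
prox(-5.3489) = sign(-5.3489)*max(|-5.3489| - 4.67, 0) = -0.6789
prox(-4.0276) = sign(-4.0276)*max(|-4.0276| - 4.67, 0) = 0.0
prox(x) = [2.3027, -0.6789, 0.0]
||prox(x)||_1 = 2.3027 + 0.6789 + 0.0 = 2.9816


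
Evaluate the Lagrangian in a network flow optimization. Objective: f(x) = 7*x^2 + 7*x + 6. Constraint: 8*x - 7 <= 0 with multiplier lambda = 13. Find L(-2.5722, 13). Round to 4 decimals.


Step 1: Evaluate f(x).
f(-2.5722) = 7*(-2.5722)^2 + 7*(-2.5722) + 6 = 34.3081
Step 2: Evaluate g(x).
g(-2.5722) = 8*-2.5722 - 7 = -27.5776
Step 3: Compute Lagrangian.
L = 34.3081 + 13*-27.5776 = -324.2007


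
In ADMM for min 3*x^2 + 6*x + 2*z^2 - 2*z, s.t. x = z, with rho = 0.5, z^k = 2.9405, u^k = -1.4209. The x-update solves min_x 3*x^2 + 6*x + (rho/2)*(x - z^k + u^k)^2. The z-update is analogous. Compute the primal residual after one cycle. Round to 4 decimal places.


ADMM iteration with rho = 0.5, z^k = 2.9405, u^k = -1.4209
Step 1: x-update.
Minimize 3*x^2 + 6*x + (0.5/2)*(x - 2.9405 - 1.4209)^2
FOC: (2*3 + 0.5)*x = -6 + 0.5*(2.9405 + 1.4209)
x^{k+1} = -0.5876
Step 2: z-update.
Minimize 2*z^2 - 2*z + (0.5/2)*(-0.5876 - z - 1.4209)^2
FOC: (2*2 + 0.5)*z = 2 + 0.5*(-0.5876 - 1.4209)
z^{k+1} = 0.2213
Step 3: u-update.
u^{k+1} = -1.4209 - 0.5876 - 0.2213 = -2.2298
Step 4: Primal residual = |-0.5876 - 0.2213| = 0.8089


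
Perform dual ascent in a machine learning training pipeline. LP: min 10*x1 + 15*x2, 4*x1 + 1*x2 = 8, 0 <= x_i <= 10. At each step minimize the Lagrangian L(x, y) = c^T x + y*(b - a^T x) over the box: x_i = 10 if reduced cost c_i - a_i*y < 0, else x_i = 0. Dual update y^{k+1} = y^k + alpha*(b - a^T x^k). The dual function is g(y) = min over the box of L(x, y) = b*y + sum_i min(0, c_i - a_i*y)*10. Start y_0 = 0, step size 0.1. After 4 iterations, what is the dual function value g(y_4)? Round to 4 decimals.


Dual ascent for LP: min 10*x1 + 15*x2, 4*x1 + 1*x2 = 8, 0 <= x_i <= 10
Step 1: y^k = 0.0, reduced costs: (10.0, 15.0)
  x^k = (0.0, 0.0), subgradient = b - a^T x = 8.0
  y^{k+1} = 0.0 + 0.1*8.0 = 0.8
Step 2: y^k = 0.8, reduced costs: (6.8, 14.2)
  x^k = (0.0, 0.0), subgradient = b - a^T x = 8.0
  y^{k+1} = 0.8 + 0.1*8.0 = 1.6
Step 3: y^k = 1.6, reduced costs: (3.6, 13.4)
  x^k = (0.0, 0.0), subgradient = b - a^T x = 8.0
  y^{k+1} = 1.6 + 0.1*8.0 = 2.4
Step 4: y^k = 2.4, reduced costs: (0.4, 12.6)
  x^k = (0.0, 0.0), subgradient = b - a^T x = 8.0
  y^{k+1} = 2.4 + 0.1*8.0 = 3.2
Dual objective at y_4 = 3.2: reduced costs (-2.8, 11.8), box minimizer x = (10.0, 0.0)
g(y_4) = b*y + (c1 - a1*y)*x1 + (c2 - a2*y)*x2 = 8*3.2 + (-2.8)*10.0 + 11.8*0.0 = 25.6 - 28.0 + 0.0 = -2.4


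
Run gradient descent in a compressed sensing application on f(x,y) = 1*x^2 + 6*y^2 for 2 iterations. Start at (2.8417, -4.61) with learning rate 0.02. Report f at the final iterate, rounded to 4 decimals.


Gradient descent on f(x,y) = 1*x^2 + 6*y^2.
Starting point: (2.8417, -4.61), alpha = 0.02
Step 1: grad_x = 2*1*2.8417 = 5.6834, grad_y = 2*6*-4.61 = -55.32
  x_1 = 2.8417 - 0.02*5.6834 = 2.728
  y_1 = -4.61 - 0.02*-55.32 = -3.5036
Step 2: grad_x = 2*1*2.728 = 5.4561, grad_y = 2*6*-3.5036 = -42.0432
  x_2 = 2.728 - 0.02*5.4561 = 2.6189
  y_2 = -3.5036 - 0.02*-42.0432 = -2.6627
f(2.6189, -2.6627) = 1*2.6189^2 + 6*(-2.6627)^2 = 49.3997


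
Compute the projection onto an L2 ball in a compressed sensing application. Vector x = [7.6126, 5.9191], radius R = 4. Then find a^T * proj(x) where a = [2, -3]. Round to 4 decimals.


Step 1: Compute ||x|| (intermediates to 6 decimals).
||x|| = sqrt(7.6126^2 + 5.9191^2) = 9.642999
Step 2: Project.
Since ||x|| > R, scale = R/||x|| = 4/9.642999 = 0.414809, proj(x) = scale * x
proj(x) = [3.157775, 2.455296]
Step 3: Dot product.
a^T * proj(x) = 2*3.157775 - 3*2.455296 = -1.0503


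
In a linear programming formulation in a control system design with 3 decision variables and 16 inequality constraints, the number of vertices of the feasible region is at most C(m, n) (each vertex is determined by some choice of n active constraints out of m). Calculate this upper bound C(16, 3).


Each vertex corresponds to some choice of n active constraints out of m, so the number of vertices is at most C(m, n) = m! / (n!(m-n)!).
m = 16, n = 3
Numerator: 16 * 15 * 14
Denominator: 3! = 6
C(16, 3) = 560


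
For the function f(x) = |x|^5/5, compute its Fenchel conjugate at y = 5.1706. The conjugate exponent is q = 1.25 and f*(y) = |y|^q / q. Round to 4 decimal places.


The conjugate exponent q satisfies 1/p + 1/q = 1.
p = 5, so q = 5/(5 - 1) = 1.25
|y|^q = 5.1706^1.25 = 7.797
f*(5.1706) = 7.797 / 1.25 = 6.2376


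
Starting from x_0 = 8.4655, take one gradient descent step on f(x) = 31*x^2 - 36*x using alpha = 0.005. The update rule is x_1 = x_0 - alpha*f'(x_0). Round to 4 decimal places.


We compute the gradient at x_0 and apply the update.
f'(x) = 62*x - 36
f'(8.4655) = 62*8.4655 - 36 = 488.861
x_1 = 8.4655 - 0.005*488.861 = 6.0212


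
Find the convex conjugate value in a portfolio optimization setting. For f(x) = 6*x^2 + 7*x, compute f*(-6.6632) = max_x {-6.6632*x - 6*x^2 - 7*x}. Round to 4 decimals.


f*(y) = sup_x {y*x - a*x^2 - b*x} = sup_x {(y-b)*x - a*x^2}
FOC: (y - b) - 2a*x = 0 => x* = (y - b)/(2a)
x* = (-6.6632 - 7)/(2*6) = -1.1386
f*(-6.6632) = (y-b)^2/(4a) = (-6.6632 - 7)^2/(4*6)
= 186.683/24 = 7.7785


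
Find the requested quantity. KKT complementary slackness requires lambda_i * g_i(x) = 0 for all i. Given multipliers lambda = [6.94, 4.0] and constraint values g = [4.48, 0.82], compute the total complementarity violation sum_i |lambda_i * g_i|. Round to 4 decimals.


KKT complementary slackness check:
lambda_1 * g_1 = 6.94 * 4.48 = 31.0912
lambda_2 * g_2 = 4.0 * 0.82 = 3.28
Total violation = 31.0912 + 3.28 = 34.3712


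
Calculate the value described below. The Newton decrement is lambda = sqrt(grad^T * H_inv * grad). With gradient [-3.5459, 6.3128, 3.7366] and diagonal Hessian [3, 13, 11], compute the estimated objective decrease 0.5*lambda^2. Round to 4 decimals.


Step 1: H is diagonal, so H^(-1) * g = [-1.182, 0.4856, 0.3397].
Step 2: g^T H^(-1) g = sum_i g_i^2 / H_ii
  = (-3.5459)^2/3 + (6.3128)^2/13 + (3.7366)^2/11
  = 4.1911 + 3.0655 + 1.2693 = 8.5259
Step 3: Objective decrease = 0.5 * g^T H^(-1) g = 4.263


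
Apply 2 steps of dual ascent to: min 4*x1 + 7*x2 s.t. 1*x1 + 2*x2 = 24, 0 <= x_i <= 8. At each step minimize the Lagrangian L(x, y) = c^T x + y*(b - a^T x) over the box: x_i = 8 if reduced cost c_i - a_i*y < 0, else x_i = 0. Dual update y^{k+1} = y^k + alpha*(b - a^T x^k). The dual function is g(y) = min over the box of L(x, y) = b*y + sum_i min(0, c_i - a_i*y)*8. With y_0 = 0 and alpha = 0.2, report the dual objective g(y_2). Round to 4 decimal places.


Dual ascent for LP: min 4*x1 + 7*x2, 1*x1 + 2*x2 = 24, 0 <= x_i <= 8
Step 1: y^k = 0.0, reduced costs: (4.0, 7.0)
  x^k = (0.0, 0.0), subgradient = b - a^T x = 24.0
  y^{k+1} = 0.0 + 0.2*24.0 = 4.8
Step 2: y^k = 4.8, reduced costs: (-0.8, -2.6)
  x^k = (8.0, 8.0), subgradient = b - a^T x = 0.0
  y^{k+1} = 4.8 + 0.2*0.0 = 4.8
Dual objective at y_2 = 4.8: reduced costs (-0.8, -2.6), box minimizer x = (8.0, 8.0)
g(y_2) = b*y + (c1 - a1*y)*x1 + (c2 - a2*y)*x2 = 24*4.8 + (-0.8)*8.0 + (-2.6)*8.0 = 115.2 - 6.4 - 20.8 = 88.0


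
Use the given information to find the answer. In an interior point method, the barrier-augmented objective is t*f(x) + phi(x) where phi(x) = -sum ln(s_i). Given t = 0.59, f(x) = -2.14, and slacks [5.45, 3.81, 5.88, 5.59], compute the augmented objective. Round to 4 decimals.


Step 1: Compute log-barrier.
ln values: [1.6956, 1.3376, 1.7716, 1.721]
phi = -(1.6956 + 1.3376 + 1.7716 + 1.721) = -6.5258
Step 2: Compute augmented objective.
t*f(x) = 0.59*-2.14 = -1.2626
Total = -1.2626 - 6.5258 = -7.7884


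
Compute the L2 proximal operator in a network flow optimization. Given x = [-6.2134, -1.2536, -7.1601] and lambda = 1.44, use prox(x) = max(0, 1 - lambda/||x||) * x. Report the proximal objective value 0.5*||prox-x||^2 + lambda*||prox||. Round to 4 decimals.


Step 1: Compute ||x||.
||x|| = 9.5627
Step 2: Compute scaling factor.
scale = max(0, 1 - 1.44/9.5627) = 0.8494
Step 3: prox(x) = [-5.2778, -1.0648, -6.0819]
||prox(x)|| = 8.1227
Step 4: Proximal objective.
0.5*||prox-x||^2 = 1.0368
lambda*||prox|| = 11.6967
Total = 12.7335


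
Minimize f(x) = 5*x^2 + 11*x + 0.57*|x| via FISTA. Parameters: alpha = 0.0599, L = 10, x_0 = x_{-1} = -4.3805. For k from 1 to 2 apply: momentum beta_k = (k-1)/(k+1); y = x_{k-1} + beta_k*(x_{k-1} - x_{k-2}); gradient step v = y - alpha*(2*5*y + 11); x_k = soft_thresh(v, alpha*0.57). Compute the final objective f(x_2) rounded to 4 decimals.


FISTA on f(x) = 5*x^2 + 11*x + 0.57*|x|
L = 10, alpha = 0.0599
Iteration 1: beta = 0.0, y = -4.3805 + 0.0*(-4.3805 + 4.3805) = -4.3805
  grad(y) = -32.805, v = y - alpha*grad = -2.4155
  prox(v) = soft_thresh(-2.4155, 0.0341) = -2.3813
Iteration 2: beta = 0.3333, y = -2.3813 + 0.3333*(-2.3813 + 4.3805) = -1.715
  grad(y) = -6.1495, v = y - alpha*grad = -1.3466
  prox(v) = soft_thresh(-1.3466, 0.0341) = -1.3125
f(x_2) = 5*(-1.3125)^2 + 11*(-1.3125) + 0.57*|-1.3125| = -5.0762


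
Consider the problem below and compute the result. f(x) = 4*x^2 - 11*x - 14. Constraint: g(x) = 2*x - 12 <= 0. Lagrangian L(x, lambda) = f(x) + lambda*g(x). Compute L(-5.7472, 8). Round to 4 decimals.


Step 1: Evaluate f(x).
f(-5.7472) = 4*(-5.7472)^2 - 11*(-5.7472) - 14 = 181.3404
Step 2: Evaluate g(x).
g(-5.7472) = 2*-5.7472 - 12 = -23.4944
Step 3: Compute Lagrangian.
L = 181.3404 + 8*-23.4944 = -6.6148


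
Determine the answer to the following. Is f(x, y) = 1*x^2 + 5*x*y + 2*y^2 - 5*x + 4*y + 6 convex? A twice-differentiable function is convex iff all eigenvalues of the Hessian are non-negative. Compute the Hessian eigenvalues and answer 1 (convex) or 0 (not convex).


The Hessian of f(x,y) = 1*x^2 + 5*x*y + 2*y^2 - 5*x + 4*y + 6 is:
H = [[2, 5], [5, 4]]
Trace = 2 + 4 = 6
Determinant = 2*4 - (5)^2 = -17
Discriminant = (6)^2 - 4*-17 = 104.0
Eigenvalues: lambda_1 = -2.099, lambda_2 = 8.099
The function is not convex.

0


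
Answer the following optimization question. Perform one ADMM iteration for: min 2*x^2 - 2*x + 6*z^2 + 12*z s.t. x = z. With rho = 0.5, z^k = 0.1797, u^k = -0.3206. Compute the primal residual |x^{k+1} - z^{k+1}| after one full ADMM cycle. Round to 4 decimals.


ADMM iteration with rho = 0.5, z^k = 0.1797, u^k = -0.3206
Step 1: x-update.
Minimize 2*x^2 - 2*x + (0.5/2)*(x - 0.1797 - 0.3206)^2
FOC: (2*2 + 0.5)*x = 2 + 0.5*(0.1797 + 0.3206)
x^{k+1} = 0.5
Step 2: z-update.
Minimize 6*z^2 + 12*z + (0.5/2)*(0.5 - z - 0.3206)^2
FOC: (2*6 + 0.5)*z = -12 + 0.5*(0.5 - 0.3206)
z^{k+1} = -0.9528
Step 3: u-update.
u^{k+1} = -0.3206 + 0.5 + 0.9528 = 1.1323
Step 4: Primal residual = |0.5 + 0.9528| = 1.4529


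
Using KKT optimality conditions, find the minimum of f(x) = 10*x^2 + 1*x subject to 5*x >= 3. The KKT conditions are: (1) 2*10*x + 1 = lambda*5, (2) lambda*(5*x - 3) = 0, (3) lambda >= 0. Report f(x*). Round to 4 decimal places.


Step 1: Try lambda = 0 (constraint inactive).
x_unc = -1/(2*10) = -0.05
Check: 5*-0.05 = -0.25 < 3 -- violated!
Step 2: Constraint must be active: 5*x = 3
x* = 3/5 = 0.6
lambda = (2*10*0.6 + 1)/5 = 2.6
Step 3: Compute optimal value.
f(x*) = 10*0.6^2 + 1*0.6 = 4.2


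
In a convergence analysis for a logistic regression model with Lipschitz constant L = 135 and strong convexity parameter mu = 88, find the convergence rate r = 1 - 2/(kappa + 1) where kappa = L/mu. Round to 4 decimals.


Step 1: Compute the condition number.
kappa = L/mu = 135/88 = 1.5341
Step 2: Compute the convergence rate.
r = 1 - 2/(kappa + 1) = 1 - 2*mu/(L + mu) = (L - mu)/(L + mu) = 47/223 = 0.2108


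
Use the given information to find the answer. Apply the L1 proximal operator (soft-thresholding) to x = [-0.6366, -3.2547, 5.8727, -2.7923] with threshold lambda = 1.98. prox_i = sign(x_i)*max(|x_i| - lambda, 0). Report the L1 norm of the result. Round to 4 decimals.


Soft-thresholding with lambda = 1.98:
prox(-0.6366) = sign(-0.6366)*max(|-0.6366| - 1.98, 0) = 0.0
prox(-3.2547) = sign(-3.2547)*max(|-3.2547| - 1.98, 0) = -1.2747
prox(5.8727) = sign(5.8727)*max(|5.8727| - 1.98, 0) = 3.8927
prox(-2.7923) = sign(-2.7923)*max(|-2.7923| - 1.98, 0) = -0.8123
prox(x) = [0.0, -1.2747, 3.8927, -0.8123]
||prox(x)||_1 = 0.0 + 1.2747 + 3.8927 + 0.8123 = 5.9797


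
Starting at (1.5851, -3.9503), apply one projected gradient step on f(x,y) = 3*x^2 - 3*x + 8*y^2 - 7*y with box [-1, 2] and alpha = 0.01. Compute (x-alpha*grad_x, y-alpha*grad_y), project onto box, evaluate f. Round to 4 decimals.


Step 1: Compute gradient at (1.5851, -3.9503).
grad_x = 2*3*1.5851 - 3 = 6.5106
grad_y = 2*8*-3.9503 - 7 = -70.2048
Step 2: Gradient step.
x_raw = 1.5851 - 0.01*6.5106 = 1.52
y_raw = -3.9503 - 0.01*-70.2048 = -3.2483
Step 3: Project onto [-1, 2].
x_proj = clip(1.52) = 1.52
y_proj = clip(-3.2483) = -1.0
Step 4: Evaluate f.
f(1.52, -1.0) = 17.3712


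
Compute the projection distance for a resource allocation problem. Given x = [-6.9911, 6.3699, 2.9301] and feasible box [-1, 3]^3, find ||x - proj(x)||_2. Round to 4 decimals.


Project each component onto [-1, 3].
clip(-6.9911) = -1.0, clip(6.3699) = 3.0, clip(2.9301) = 2.9301
Projection = [-1.0, 3.0, 2.9301]
Squared diffs: [35.8933, 11.3562, 0.0]
Distance = sqrt(47.2495) = 6.8738


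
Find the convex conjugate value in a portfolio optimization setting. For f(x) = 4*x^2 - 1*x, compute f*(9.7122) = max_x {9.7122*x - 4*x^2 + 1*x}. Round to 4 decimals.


f*(y) = sup_x {y*x - a*x^2 - b*x} = sup_x {(y-b)*x - a*x^2}
FOC: (y - b) - 2a*x = 0 => x* = (y - b)/(2a)
x* = (9.7122 + 1)/(2*4) = 1.339
f*(9.7122) = (y-b)^2/(4a) = (9.7122 + 1)^2/(4*4)
= 114.7512/16 = 7.172


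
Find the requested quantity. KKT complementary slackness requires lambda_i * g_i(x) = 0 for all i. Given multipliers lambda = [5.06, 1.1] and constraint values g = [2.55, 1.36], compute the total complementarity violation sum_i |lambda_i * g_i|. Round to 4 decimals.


KKT complementary slackness check:
lambda_1 * g_1 = 5.06 * 2.55 = 12.903
lambda_2 * g_2 = 1.1 * 1.36 = 1.496
Total violation = 12.903 + 1.496 = 14.399


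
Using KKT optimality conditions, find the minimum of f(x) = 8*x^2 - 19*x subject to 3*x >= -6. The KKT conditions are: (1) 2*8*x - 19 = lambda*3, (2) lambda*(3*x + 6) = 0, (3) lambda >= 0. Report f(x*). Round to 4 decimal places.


Step 1: Try lambda = 0 (constraint inactive).
Stationarity: 2*8*x - 19 = 0
x* = 19/(2*8) = 1.1875
Check constraint: 3*1.1875 = 3.5625 >= -6 -- satisfied.
Step 2: Compute optimal value.
f(x*) = 8*1.1875^2 - 19*1.1875 = -11.2813


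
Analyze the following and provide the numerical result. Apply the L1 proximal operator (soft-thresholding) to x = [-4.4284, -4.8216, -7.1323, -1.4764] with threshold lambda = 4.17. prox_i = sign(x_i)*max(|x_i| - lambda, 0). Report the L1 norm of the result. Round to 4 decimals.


Soft-thresholding with lambda = 4.17:
prox(-4.4284) = sign(-4.4284)*max(|-4.4284| - 4.17, 0) = -0.2584
prox(-4.8216) = sign(-4.8216)*max(|-4.8216| - 4.17, 0) = -0.6516
prox(-7.1323) = sign(-7.1323)*max(|-7.1323| - 4.17, 0) = -2.9623
prox(-1.4764) = sign(-1.4764)*max(|-1.4764| - 4.17, 0) = 0.0
prox(x) = [-0.2584, -0.6516, -2.9623, 0.0]
||prox(x)||_1 = 0.2584 + 0.6516 + 2.9623 + 0.0 = 3.8723


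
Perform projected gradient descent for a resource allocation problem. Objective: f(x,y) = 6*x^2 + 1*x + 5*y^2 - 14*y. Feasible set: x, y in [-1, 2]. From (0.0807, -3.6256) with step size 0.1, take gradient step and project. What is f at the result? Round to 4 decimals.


Step 1: Compute gradient at (0.0807, -3.6256).
grad_x = 2*6*0.0807 + 1 = 1.9684
grad_y = 2*5*-3.6256 - 14 = -50.256
Step 2: Gradient step.
x_raw = 0.0807 - 0.1*1.9684 = -0.1161
y_raw = -3.6256 - 0.1*-50.256 = 1.4
Step 3: Project onto [-1, 2].
x_proj = clip(-0.1161) = -0.1161
y_proj = clip(1.4) = 1.4
Step 4: Evaluate f.
f(-0.1161, 1.4) = -9.8352


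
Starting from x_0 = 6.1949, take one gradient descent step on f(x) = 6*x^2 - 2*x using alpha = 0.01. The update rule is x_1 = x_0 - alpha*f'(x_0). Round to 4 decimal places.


We compute the gradient at x_0 and apply the update.
f'(x) = 12*x - 2
f'(6.1949) = 12*6.1949 - 2 = 72.3388
x_1 = 6.1949 - 0.01*72.3388 = 5.4715


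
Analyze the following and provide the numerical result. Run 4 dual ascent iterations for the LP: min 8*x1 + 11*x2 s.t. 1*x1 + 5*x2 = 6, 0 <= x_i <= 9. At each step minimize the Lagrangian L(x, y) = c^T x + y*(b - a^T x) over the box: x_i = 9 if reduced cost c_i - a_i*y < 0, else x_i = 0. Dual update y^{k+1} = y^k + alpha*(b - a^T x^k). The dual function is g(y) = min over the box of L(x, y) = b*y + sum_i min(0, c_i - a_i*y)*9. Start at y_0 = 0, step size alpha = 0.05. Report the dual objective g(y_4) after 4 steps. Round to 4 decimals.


Dual ascent for LP: min 8*x1 + 11*x2, 1*x1 + 5*x2 = 6, 0 <= x_i <= 9
Step 1: y^k = 0.0, reduced costs: (8.0, 11.0)
  x^k = (0.0, 0.0), subgradient = b - a^T x = 6.0
  y^{k+1} = 0.0 + 0.05*6.0 = 0.3
Step 2: y^k = 0.3, reduced costs: (7.7, 9.5)
  x^k = (0.0, 0.0), subgradient = b - a^T x = 6.0
  y^{k+1} = 0.3 + 0.05*6.0 = 0.6
Step 3: y^k = 0.6, reduced costs: (7.4, 8.0)
  x^k = (0.0, 0.0), subgradient = b - a^T x = 6.0
  y^{k+1} = 0.6 + 0.05*6.0 = 0.9
Step 4: y^k = 0.9, reduced costs: (7.1, 6.5)
  x^k = (0.0, 0.0), subgradient = b - a^T x = 6.0
  y^{k+1} = 0.9 + 0.05*6.0 = 1.2
Dual objective at y_4 = 1.2: reduced costs (6.8, 5.0), box minimizer x = (0.0, 0.0)
g(y_4) = b*y + (c1 - a1*y)*x1 + (c2 - a2*y)*x2 = 6*1.2 + 6.8*0.0 + 5.0*0.0 = 7.2 + 0.0 + 0.0 = 7.2


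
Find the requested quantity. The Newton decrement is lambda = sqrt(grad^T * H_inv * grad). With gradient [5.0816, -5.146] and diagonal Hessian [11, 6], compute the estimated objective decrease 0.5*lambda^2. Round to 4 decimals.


Step 1: H is diagonal, so H^(-1) * g = [0.462, -0.8577].
Step 2: g^T H^(-1) g = sum_i g_i^2 / H_ii
  = (5.0816)^2/11 + (-5.146)^2/6
  = 2.3475 + 4.4136 = 6.7611
Step 3: Objective decrease = 0.5 * g^T H^(-1) g = 3.3805


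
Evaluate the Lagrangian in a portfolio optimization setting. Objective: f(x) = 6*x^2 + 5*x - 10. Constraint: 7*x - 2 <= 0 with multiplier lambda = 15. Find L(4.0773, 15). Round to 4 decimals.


Step 1: Evaluate f(x).
f(4.0773) = 6*4.0773^2 + 5*4.0773 - 10 = 110.1328
Step 2: Evaluate g(x).
g(4.0773) = 7*4.0773 - 2 = 26.5411
Step 3: Compute Lagrangian.
L = 110.1328 + 15*26.5411 = 508.2493


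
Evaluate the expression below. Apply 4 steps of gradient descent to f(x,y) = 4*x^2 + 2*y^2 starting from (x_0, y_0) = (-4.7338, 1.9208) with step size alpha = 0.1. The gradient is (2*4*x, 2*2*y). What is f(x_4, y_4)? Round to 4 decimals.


Gradient descent on f(x,y) = 4*x^2 + 2*y^2.
Starting point: (-4.7338, 1.9208), alpha = 0.1
Step 1: grad_x = 2*4*-4.7338 = -37.8704, grad_y = 2*2*1.9208 = 7.6832
  x_1 = -4.7338 - 0.1*-37.8704 = -0.9468
  y_1 = 1.9208 - 0.1*7.6832 = 1.1525
Step 2: grad_x = 2*4*-0.9468 = -7.5741, grad_y = 2*2*1.1525 = 4.6099
  x_2 = -0.9468 - 0.1*-7.5741 = -0.1894
  y_2 = 1.1525 - 0.1*4.6099 = 0.6915
Step 3: grad_x = 2*4*-0.1894 = -1.5148, grad_y = 2*2*0.6915 = 2.766
  x_3 = -0.1894 - 0.1*-1.5148 = -0.0379
  y_3 = 0.6915 - 0.1*2.766 = 0.4149
Step 4: grad_x = 2*4*-0.0379 = -0.303, grad_y = 2*2*0.4149 = 1.6596
  x_4 = -0.0379 - 0.1*-0.303 = -0.0076
  y_4 = 0.4149 - 0.1*1.6596 = 0.2489
f(-0.0076, 0.2489) = 4*(-0.0076)^2 + 2*0.2489^2 = 0.1242


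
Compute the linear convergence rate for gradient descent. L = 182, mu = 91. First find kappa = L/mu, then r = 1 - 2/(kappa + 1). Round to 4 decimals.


Step 1: Compute the condition number.
kappa = L/mu = 182/91 = 2.0
Step 2: Compute the convergence rate.
r = 1 - 2/(kappa + 1) = 1 - 2*mu/(L + mu) = (L - mu)/(L + mu) = 91/273 = 0.3333


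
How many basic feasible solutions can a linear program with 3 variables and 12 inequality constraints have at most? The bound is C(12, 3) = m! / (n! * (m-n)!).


Each vertex corresponds to some choice of n active constraints out of m, so the number of vertices is at most C(m, n) = m! / (n!(m-n)!).
m = 12, n = 3
Numerator: 12 * 11 * 10
Denominator: 3! = 6
C(12, 3) = 220


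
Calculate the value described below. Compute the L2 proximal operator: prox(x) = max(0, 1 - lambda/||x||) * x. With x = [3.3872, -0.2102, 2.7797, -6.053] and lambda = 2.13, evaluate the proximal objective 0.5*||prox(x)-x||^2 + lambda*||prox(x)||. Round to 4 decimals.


Step 1: Compute ||x||.
||x|| = 7.4755
Step 2: Compute scaling factor.
scale = max(0, 1 - 2.13/7.4755) = 0.7151
Step 3: prox(x) = [2.4221, -0.1503, 1.9877, -4.3283]
||prox(x)|| = 5.3455
Step 4: Proximal objective.
0.5*||prox-x||^2 = 2.2685
lambda*||prox|| = 11.3859
Total = 13.6543
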